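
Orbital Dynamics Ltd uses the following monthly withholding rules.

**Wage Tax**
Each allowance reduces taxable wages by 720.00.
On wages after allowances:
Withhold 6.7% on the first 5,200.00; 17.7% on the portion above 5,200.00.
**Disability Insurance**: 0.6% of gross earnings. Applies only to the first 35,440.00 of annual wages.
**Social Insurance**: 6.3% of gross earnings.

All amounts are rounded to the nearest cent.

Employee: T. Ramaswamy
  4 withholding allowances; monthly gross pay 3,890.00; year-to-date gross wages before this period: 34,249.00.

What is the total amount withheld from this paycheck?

Wage Tax: taxable = 3,890.00 − 4×720.00 = 1,010.00
  6.7% × 1,010.00 = 67.67
Disability Insurance: cap 35,440.00 − YTD 34,249.00 = 1,191.00 subject; 0.6% × 1,191.00 = 7.15
Social Insurance: 6.3% × 3,890.00 = 245.07
Total: 67.67 + 7.15 + 245.07 = 319.89

319.89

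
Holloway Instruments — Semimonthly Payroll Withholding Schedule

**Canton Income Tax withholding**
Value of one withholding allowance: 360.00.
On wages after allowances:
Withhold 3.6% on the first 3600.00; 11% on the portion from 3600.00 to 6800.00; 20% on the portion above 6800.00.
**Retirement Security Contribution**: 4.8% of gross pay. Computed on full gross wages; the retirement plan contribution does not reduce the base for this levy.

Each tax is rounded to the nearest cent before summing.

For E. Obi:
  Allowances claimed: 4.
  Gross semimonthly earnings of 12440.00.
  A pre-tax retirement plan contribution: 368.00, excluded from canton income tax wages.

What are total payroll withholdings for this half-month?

1845.12

Canton Income Tax: taxable = 12440.00 − 368.00 − 4×360.00 = 10632.00
  481.60 + 20% × (10632.00 − 6800.00) = 481.60 + 20% × 3832.00 = 1248.00
Retirement Security Contribution: 4.8% × 12440.00 = 597.12
Total: 1248.00 + 597.12 = 1845.12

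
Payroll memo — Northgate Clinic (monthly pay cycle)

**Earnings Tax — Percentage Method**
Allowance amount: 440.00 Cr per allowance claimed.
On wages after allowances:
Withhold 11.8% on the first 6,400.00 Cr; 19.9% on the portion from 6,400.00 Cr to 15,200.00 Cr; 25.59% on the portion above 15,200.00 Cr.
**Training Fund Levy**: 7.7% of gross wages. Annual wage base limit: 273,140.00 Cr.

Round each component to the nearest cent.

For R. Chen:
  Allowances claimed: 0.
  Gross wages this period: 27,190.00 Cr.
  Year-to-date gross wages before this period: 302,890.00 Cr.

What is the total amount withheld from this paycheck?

Earnings Tax: taxable = 27,190.00 Cr
  2,506.40 Cr + 25.59% × (27,190.00 Cr − 15,200.00 Cr) = 2,506.40 Cr + 25.59% × 11,990.00 Cr = 5,574.64 Cr
Training Fund Levy: YTD 302,890.00 Cr ≥ cap 273,140.00 Cr → 0.00 Cr
Total: 5,574.64 Cr + 0.00 Cr = 5,574.64 Cr

5,574.64 Cr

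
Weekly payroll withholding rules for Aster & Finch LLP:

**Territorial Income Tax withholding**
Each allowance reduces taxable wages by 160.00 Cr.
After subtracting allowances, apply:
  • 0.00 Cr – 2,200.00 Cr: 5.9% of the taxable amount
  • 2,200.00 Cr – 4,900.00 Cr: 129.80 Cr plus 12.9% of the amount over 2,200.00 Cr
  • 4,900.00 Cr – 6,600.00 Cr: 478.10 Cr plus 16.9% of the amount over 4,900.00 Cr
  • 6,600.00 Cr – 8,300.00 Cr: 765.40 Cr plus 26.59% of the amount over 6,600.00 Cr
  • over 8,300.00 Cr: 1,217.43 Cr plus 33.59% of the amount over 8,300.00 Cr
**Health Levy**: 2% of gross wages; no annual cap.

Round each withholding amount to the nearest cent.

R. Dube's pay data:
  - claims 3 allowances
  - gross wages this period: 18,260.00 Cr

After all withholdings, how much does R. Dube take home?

13,493.04 Cr

Territorial Income Tax: taxable = 18,260.00 Cr − 3×160.00 Cr = 17,780.00 Cr
  1,217.43 Cr + 33.59% × (17,780.00 Cr − 8,300.00 Cr) = 1,217.43 Cr + 33.59% × 9,480.00 Cr = 4,401.76 Cr
Health Levy: 2% × 18,260.00 Cr = 365.20 Cr
Total withheld: 4,401.76 Cr + 365.20 Cr = 4,766.96 Cr
Net pay: 18,260.00 Cr − 4,766.96 Cr = 13,493.04 Cr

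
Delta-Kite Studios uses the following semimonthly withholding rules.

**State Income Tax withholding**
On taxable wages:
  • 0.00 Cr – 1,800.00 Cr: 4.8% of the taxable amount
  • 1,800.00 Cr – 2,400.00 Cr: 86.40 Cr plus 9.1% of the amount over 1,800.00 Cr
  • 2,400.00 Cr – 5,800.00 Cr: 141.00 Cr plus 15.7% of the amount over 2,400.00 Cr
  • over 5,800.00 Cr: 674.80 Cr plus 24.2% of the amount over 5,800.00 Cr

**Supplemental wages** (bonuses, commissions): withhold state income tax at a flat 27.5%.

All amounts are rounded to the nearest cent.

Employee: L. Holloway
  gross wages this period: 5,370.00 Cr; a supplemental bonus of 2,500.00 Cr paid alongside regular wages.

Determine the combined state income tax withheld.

1,294.79 Cr

State Income Tax: taxable = 5,370.00 Cr
  141.00 Cr + 15.7% × (5,370.00 Cr − 2,400.00 Cr) = 141.00 Cr + 15.7% × 2,970.00 Cr = 607.29 Cr
Supplemental (27.5% flat on bonus): 27.5% × 2,500.00 Cr = 687.50 Cr
Total state income tax: 607.29 Cr + 687.50 Cr = 1,294.79 Cr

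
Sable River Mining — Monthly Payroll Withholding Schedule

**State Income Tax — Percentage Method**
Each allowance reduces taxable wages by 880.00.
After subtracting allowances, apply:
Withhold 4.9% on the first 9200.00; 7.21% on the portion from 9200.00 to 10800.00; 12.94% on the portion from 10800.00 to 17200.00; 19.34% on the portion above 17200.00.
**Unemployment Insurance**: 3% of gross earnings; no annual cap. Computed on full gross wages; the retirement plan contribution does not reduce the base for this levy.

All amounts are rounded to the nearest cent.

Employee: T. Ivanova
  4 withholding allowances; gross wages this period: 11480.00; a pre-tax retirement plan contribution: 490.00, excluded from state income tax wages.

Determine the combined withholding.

State Income Tax: taxable = 11480.00 − 490.00 − 4×880.00 = 7470.00
  4.9% × 7470.00 = 366.03
Unemployment Insurance: 3% × 11480.00 = 344.40
Total: 366.03 + 344.40 = 710.43

710.43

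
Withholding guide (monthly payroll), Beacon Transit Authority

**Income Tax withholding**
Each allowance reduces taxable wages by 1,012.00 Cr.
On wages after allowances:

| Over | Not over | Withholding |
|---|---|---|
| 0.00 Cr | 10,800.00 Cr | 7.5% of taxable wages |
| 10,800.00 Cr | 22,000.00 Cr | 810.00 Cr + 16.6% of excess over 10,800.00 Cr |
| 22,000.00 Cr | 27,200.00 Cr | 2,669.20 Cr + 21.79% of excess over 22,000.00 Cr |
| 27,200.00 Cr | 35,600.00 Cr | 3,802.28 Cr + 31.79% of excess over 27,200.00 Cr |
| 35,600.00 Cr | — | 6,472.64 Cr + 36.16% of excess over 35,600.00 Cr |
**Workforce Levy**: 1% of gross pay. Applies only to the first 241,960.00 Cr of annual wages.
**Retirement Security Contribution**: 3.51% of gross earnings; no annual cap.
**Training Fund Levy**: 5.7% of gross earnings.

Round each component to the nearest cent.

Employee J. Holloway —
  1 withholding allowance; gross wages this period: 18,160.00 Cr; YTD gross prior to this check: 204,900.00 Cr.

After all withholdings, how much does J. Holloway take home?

Income Tax: taxable = 18,160.00 Cr − 1×1,012.00 Cr = 17,148.00 Cr
  810.00 Cr + 16.6% × (17,148.00 Cr − 10,800.00 Cr) = 810.00 Cr + 16.6% × 6,348.00 Cr = 1,863.77 Cr
Workforce Levy: 1% × 18,160.00 Cr = 181.60 Cr
Retirement Security Contribution: 3.51% × 18,160.00 Cr = 637.42 Cr
Training Fund Levy: 5.7% × 18,160.00 Cr = 1,035.12 Cr
Total withheld: 1,863.77 Cr + 181.60 Cr + 637.42 Cr + 1,035.12 Cr = 3,717.91 Cr
Net pay: 18,160.00 Cr − 3,717.91 Cr = 14,442.09 Cr

14,442.09 Cr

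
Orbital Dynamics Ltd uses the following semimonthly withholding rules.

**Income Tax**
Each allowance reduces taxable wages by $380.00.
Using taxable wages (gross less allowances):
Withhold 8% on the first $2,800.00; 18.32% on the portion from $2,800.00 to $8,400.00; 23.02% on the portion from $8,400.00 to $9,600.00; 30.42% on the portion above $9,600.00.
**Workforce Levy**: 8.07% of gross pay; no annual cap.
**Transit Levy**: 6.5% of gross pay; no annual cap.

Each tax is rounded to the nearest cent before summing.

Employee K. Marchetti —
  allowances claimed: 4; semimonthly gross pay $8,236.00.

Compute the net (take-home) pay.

$6,094.60

Income Tax: taxable = $8,236.00 − 4×$380.00 = $6,716.00
  $224.00 + 18.32% × ($6,716.00 − $2,800.00) = $224.00 + 18.32% × $3,916.00 = $941.41
Workforce Levy: 8.07% × $8,236.00 = $664.65
Transit Levy: 6.5% × $8,236.00 = $535.34
Total withheld: $941.41 + $664.65 + $535.34 = $2,141.40
Net pay: $8,236.00 − $2,141.40 = $6,094.60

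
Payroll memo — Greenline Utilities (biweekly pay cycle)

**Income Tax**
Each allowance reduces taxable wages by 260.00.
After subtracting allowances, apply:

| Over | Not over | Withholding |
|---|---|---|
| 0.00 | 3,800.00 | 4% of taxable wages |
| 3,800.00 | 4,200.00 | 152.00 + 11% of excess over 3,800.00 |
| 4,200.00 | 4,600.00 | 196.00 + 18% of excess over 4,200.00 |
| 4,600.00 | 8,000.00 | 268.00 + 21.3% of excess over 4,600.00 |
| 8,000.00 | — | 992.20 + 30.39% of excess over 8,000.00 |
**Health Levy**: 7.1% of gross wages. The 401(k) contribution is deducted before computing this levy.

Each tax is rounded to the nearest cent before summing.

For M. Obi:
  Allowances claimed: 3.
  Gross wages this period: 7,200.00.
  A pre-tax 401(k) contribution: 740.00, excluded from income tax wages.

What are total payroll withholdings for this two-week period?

956.70

Income Tax: taxable = 7,200.00 − 740.00 − 3×260.00 = 5,680.00
  268.00 + 21.3% × (5,680.00 − 4,600.00) = 268.00 + 21.3% × 1,080.00 = 498.04
Health Levy: 7.1% × 6,460.00 = 458.66
Total: 498.04 + 458.66 = 956.70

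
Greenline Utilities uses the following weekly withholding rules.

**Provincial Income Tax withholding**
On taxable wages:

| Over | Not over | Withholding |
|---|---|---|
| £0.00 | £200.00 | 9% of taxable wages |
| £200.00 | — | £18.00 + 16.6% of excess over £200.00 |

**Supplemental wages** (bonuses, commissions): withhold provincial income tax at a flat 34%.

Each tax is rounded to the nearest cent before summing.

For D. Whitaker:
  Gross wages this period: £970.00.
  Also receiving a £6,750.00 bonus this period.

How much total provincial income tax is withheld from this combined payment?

Provincial Income Tax: taxable = £970.00
  £18.00 + 16.6% × (£970.00 − £200.00) = £18.00 + 16.6% × £770.00 = £145.82
Supplemental (34% flat on bonus): 34% × £6,750.00 = £2,295.00
Total provincial income tax: £145.82 + £2,295.00 = £2,440.82

£2,440.82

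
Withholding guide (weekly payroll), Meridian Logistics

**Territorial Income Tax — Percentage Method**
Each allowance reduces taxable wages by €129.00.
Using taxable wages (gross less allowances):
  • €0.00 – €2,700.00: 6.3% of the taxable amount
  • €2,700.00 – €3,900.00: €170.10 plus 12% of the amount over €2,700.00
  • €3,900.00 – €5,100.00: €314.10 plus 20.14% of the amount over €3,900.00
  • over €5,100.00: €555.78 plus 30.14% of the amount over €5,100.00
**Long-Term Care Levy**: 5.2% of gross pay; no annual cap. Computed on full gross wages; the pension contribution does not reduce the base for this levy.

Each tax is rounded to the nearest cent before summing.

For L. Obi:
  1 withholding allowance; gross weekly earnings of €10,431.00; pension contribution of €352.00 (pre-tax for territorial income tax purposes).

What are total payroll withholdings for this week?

€2,559.98

Territorial Income Tax: taxable = €10,431.00 − €352.00 − 1×€129.00 = €9,950.00
  €555.78 + 30.14% × (€9,950.00 − €5,100.00) = €555.78 + 30.14% × €4,850.00 = €2,017.57
Long-Term Care Levy: 5.2% × €10,431.00 = €542.41
Total: €2,017.57 + €542.41 = €2,559.98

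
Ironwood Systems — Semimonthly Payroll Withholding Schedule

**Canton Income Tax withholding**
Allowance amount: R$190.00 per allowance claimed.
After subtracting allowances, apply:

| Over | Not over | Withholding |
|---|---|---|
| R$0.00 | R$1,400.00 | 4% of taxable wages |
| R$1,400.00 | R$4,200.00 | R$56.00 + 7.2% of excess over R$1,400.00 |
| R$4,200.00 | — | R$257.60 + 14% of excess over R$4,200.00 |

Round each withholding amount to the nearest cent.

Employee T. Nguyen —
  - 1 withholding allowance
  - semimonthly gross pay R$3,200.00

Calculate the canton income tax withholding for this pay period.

R$171.92

Canton Income Tax: taxable = R$3,200.00 − 1×R$190.00 = R$3,010.00
  R$56.00 + 7.2% × (R$3,010.00 − R$1,400.00) = R$56.00 + 7.2% × R$1,610.00 = R$171.92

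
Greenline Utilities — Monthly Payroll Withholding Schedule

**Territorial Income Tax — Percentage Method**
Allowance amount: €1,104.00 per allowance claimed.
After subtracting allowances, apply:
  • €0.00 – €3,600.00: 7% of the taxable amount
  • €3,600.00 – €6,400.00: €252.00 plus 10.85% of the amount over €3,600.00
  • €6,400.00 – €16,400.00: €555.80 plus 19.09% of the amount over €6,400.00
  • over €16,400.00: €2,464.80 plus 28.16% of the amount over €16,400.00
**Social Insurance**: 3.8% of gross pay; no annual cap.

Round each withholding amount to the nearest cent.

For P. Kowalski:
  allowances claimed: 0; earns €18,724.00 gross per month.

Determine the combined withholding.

€3,830.75

Territorial Income Tax: taxable = €18,724.00
  €2,464.80 + 28.16% × (€18,724.00 − €16,400.00) = €2,464.80 + 28.16% × €2,324.00 = €3,119.24
Social Insurance: 3.8% × €18,724.00 = €711.51
Total: €3,119.24 + €711.51 = €3,830.75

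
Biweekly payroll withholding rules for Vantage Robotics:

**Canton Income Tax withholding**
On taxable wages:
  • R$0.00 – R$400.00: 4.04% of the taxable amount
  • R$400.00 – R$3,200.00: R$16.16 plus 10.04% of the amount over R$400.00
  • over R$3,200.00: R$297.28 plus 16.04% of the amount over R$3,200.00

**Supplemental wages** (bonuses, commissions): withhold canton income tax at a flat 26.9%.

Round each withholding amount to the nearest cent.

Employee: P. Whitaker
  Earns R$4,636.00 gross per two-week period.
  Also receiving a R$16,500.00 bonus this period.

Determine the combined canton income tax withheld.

R$4,966.11

Canton Income Tax: taxable = R$4,636.00
  R$297.28 + 16.04% × (R$4,636.00 − R$3,200.00) = R$297.28 + 16.04% × R$1,436.00 = R$527.61
Supplemental (26.9% flat on bonus): 26.9% × R$16,500.00 = R$4,438.50
Total canton income tax: R$527.61 + R$4,438.50 = R$4,966.11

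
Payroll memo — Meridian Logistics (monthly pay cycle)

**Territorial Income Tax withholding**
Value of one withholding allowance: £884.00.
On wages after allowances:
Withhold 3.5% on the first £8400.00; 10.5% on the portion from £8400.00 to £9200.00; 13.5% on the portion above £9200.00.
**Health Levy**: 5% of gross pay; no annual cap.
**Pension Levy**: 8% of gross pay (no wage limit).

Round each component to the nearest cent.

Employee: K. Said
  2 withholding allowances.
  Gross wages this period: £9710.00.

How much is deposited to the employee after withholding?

£8169.73

Territorial Income Tax: taxable = £9710.00 − 2×£884.00 = £7942.00
  3.5% × £7942.00 = £277.97
Health Levy: 5% × £9710.00 = £485.50
Pension Levy: 8% × £9710.00 = £776.80
Total withheld: £277.97 + £485.50 + £776.80 = £1540.27
Net pay: £9710.00 − £1540.27 = £8169.73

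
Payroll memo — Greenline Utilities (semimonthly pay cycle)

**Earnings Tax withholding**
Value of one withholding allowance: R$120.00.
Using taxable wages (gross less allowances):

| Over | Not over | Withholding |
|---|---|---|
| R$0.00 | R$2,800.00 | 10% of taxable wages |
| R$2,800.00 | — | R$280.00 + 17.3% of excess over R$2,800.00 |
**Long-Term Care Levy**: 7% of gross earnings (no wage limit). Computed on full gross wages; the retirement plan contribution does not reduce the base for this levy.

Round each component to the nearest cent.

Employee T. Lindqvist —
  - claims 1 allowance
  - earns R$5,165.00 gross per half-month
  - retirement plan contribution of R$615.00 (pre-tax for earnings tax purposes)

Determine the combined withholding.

Earnings Tax: taxable = R$5,165.00 − R$615.00 − 1×R$120.00 = R$4,430.00
  R$280.00 + 17.3% × (R$4,430.00 − R$2,800.00) = R$280.00 + 17.3% × R$1,630.00 = R$561.99
Long-Term Care Levy: 7% × R$5,165.00 = R$361.55
Total: R$561.99 + R$361.55 = R$923.54

R$923.54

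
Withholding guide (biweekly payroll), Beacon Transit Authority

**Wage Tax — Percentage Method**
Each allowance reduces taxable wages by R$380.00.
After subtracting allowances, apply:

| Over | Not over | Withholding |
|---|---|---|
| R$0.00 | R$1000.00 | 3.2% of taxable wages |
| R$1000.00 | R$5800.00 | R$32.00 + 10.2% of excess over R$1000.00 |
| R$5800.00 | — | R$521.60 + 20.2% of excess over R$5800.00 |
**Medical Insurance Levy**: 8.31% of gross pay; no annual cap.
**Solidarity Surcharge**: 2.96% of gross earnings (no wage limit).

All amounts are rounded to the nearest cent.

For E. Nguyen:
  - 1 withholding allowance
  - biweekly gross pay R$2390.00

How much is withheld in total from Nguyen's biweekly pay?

Wage Tax: taxable = R$2390.00 − 1×R$380.00 = R$2010.00
  R$32.00 + 10.2% × (R$2010.00 − R$1000.00) = R$32.00 + 10.2% × R$1010.00 = R$135.02
Medical Insurance Levy: 8.31% × R$2390.00 = R$198.61
Solidarity Surcharge: 2.96% × R$2390.00 = R$70.74
Total: R$135.02 + R$198.61 + R$70.74 = R$404.37

R$404.37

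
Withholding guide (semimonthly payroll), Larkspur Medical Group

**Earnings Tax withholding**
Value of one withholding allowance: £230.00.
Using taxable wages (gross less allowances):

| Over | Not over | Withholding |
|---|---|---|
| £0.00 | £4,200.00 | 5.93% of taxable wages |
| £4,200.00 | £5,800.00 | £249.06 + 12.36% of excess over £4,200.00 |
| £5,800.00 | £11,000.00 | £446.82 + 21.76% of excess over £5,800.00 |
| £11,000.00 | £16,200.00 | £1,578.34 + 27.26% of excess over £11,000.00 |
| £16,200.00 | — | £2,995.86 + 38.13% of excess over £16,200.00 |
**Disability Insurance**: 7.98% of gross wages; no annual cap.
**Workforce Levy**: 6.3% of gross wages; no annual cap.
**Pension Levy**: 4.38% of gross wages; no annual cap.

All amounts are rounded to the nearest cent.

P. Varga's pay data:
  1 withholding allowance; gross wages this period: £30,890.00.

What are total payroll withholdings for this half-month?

£14,273.53

Earnings Tax: taxable = £30,890.00 − 1×£230.00 = £30,660.00
  £2,995.86 + 38.13% × (£30,660.00 − £16,200.00) = £2,995.86 + 38.13% × £14,460.00 = £8,509.46
Disability Insurance: 7.98% × £30,890.00 = £2,465.02
Workforce Levy: 6.3% × £30,890.00 = £1,946.07
Pension Levy: 4.38% × £30,890.00 = £1,352.98
Total: £8,509.46 + £2,465.02 + £1,946.07 + £1,352.98 = £14,273.53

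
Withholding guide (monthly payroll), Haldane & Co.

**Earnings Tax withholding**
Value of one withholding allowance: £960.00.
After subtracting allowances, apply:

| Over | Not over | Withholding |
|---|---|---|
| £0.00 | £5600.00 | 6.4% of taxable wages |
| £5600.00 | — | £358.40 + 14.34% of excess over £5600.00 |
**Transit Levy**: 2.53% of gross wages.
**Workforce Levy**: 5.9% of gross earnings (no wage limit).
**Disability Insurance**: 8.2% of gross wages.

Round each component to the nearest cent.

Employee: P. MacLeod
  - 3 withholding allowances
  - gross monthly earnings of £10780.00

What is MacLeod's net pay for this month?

Earnings Tax: taxable = £10780.00 − 3×£960.00 = £7900.00
  £358.40 + 14.34% × (£7900.00 − £5600.00) = £358.40 + 14.34% × £2300.00 = £688.22
Transit Levy: 2.53% × £10780.00 = £272.73
Workforce Levy: 5.9% × £10780.00 = £636.02
Disability Insurance: 8.2% × £10780.00 = £883.96
Total withheld: £688.22 + £272.73 + £636.02 + £883.96 = £2480.93
Net pay: £10780.00 − £2480.93 = £8299.07

£8299.07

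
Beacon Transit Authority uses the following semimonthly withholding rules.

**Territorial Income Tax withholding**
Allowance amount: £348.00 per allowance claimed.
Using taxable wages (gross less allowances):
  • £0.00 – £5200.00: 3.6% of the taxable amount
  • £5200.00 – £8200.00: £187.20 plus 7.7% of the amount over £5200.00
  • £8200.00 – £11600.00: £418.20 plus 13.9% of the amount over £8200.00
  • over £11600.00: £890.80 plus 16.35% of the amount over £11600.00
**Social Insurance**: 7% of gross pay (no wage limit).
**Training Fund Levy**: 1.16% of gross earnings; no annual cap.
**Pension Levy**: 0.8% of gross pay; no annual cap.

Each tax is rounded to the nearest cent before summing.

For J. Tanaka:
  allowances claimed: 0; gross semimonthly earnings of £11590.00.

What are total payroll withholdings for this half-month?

Territorial Income Tax: taxable = £11590.00
  £418.20 + 13.9% × (£11590.00 − £8200.00) = £418.20 + 13.9% × £3390.00 = £889.41
Social Insurance: 7% × £11590.00 = £811.30
Training Fund Levy: 1.16% × £11590.00 = £134.44
Pension Levy: 0.8% × £11590.00 = £92.72
Total: £889.41 + £811.30 + £134.44 + £92.72 = £1927.87

£1927.87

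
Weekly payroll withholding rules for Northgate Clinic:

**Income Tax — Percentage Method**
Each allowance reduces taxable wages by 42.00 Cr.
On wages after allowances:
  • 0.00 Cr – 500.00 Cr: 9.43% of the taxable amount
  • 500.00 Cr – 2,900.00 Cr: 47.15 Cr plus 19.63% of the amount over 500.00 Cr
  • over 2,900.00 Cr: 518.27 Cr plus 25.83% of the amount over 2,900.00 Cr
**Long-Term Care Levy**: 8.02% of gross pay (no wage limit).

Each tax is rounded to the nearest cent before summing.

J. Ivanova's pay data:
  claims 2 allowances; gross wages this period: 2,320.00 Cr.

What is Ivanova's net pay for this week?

1,746.01 Cr

Income Tax: taxable = 2,320.00 Cr − 2×42.00 Cr = 2,236.00 Cr
  47.15 Cr + 19.63% × (2,236.00 Cr − 500.00 Cr) = 47.15 Cr + 19.63% × 1,736.00 Cr = 387.93 Cr
Long-Term Care Levy: 8.02% × 2,320.00 Cr = 186.06 Cr
Total withheld: 387.93 Cr + 186.06 Cr = 573.99 Cr
Net pay: 2,320.00 Cr − 573.99 Cr = 1,746.01 Cr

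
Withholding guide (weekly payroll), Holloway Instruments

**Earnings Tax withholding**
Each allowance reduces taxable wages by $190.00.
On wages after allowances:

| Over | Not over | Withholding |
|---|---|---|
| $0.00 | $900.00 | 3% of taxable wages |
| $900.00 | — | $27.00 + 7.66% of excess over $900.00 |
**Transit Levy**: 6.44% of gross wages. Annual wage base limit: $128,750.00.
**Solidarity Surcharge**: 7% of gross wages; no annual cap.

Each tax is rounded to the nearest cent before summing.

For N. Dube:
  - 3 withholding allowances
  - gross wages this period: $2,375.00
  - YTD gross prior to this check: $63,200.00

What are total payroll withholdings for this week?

$415.52

Earnings Tax: taxable = $2,375.00 − 3×$190.00 = $1,805.00
  $27.00 + 7.66% × ($1,805.00 − $900.00) = $27.00 + 7.66% × $905.00 = $96.32
Transit Levy: 6.44% × $2,375.00 = $152.95
Solidarity Surcharge: 7% × $2,375.00 = $166.25
Total: $96.32 + $152.95 + $166.25 = $415.52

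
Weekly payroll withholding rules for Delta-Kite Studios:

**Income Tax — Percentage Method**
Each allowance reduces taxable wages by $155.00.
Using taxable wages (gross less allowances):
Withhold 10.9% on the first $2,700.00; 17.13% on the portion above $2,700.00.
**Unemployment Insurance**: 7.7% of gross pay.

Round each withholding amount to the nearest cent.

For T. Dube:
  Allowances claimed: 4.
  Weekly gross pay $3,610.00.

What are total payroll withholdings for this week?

Income Tax: taxable = $3,610.00 − 4×$155.00 = $2,990.00
  $294.30 + 17.13% × ($2,990.00 − $2,700.00) = $294.30 + 17.13% × $290.00 = $343.98
Unemployment Insurance: 7.7% × $3,610.00 = $277.97
Total: $343.98 + $277.97 = $621.95

$621.95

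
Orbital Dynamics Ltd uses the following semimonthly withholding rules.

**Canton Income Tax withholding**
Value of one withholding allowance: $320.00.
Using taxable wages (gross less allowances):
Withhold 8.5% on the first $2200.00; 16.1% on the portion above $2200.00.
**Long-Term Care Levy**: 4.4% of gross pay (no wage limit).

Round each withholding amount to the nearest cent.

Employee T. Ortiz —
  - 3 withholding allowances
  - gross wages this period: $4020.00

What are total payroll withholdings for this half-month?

Canton Income Tax: taxable = $4020.00 − 3×$320.00 = $3060.00
  $187.00 + 16.1% × ($3060.00 − $2200.00) = $187.00 + 16.1% × $860.00 = $325.46
Long-Term Care Levy: 4.4% × $4020.00 = $176.88
Total: $325.46 + $176.88 = $502.34

$502.34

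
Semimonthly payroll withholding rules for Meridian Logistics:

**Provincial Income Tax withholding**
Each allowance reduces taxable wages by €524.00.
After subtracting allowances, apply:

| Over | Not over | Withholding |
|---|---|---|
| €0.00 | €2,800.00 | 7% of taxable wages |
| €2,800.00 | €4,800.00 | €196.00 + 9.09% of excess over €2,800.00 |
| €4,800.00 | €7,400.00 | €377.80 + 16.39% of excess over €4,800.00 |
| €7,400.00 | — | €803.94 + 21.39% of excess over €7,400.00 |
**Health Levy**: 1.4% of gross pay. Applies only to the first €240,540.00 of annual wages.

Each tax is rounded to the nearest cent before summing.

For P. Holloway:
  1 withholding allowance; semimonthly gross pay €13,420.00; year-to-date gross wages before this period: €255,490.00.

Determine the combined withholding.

€1,979.53

Provincial Income Tax: taxable = €13,420.00 − 1×€524.00 = €12,896.00
  €803.94 + 21.39% × (€12,896.00 − €7,400.00) = €803.94 + 21.39% × €5,496.00 = €1,979.53
Health Levy: YTD €255,490.00 ≥ cap €240,540.00 → €0.00
Total: €1,979.53 + €0.00 = €1,979.53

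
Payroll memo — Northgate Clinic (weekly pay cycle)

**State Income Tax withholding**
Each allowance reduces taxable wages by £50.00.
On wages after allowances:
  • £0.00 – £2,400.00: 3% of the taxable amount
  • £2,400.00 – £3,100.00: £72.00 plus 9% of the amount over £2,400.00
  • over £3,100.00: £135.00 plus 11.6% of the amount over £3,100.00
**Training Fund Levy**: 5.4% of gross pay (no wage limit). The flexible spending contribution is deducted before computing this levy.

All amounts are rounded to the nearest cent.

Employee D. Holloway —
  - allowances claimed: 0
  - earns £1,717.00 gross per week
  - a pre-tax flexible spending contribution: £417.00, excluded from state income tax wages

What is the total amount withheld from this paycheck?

£109.20

State Income Tax: taxable = £1,717.00 − £417.00 = £1,300.00
  3% × £1,300.00 = £39.00
Training Fund Levy: 5.4% × £1,300.00 = £70.20
Total: £39.00 + £70.20 = £109.20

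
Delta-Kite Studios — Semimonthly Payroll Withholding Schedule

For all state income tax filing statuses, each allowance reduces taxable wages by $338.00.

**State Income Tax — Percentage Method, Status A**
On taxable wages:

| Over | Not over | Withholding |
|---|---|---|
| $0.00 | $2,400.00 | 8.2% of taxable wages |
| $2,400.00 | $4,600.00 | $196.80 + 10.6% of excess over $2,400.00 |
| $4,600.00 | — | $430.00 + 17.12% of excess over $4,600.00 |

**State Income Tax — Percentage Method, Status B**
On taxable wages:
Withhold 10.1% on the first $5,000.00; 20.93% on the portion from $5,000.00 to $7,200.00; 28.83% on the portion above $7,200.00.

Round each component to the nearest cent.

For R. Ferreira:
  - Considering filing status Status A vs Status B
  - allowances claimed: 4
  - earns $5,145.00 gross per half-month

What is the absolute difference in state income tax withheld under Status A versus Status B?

State Income Tax (Status A): taxable = $5,145.00 − 4×$338.00 = $3,793.00
  $196.80 + 10.6% × ($3,793.00 − $2,400.00) = $196.80 + 10.6% × $1,393.00 = $344.46
State Income Tax (Status B): taxable = $5,145.00 − 4×$338.00 = $3,793.00
  10.1% × $3,793.00 = $383.09
Difference: |$344.46 − $383.09| = $38.63 (higher under Status B)

$38.63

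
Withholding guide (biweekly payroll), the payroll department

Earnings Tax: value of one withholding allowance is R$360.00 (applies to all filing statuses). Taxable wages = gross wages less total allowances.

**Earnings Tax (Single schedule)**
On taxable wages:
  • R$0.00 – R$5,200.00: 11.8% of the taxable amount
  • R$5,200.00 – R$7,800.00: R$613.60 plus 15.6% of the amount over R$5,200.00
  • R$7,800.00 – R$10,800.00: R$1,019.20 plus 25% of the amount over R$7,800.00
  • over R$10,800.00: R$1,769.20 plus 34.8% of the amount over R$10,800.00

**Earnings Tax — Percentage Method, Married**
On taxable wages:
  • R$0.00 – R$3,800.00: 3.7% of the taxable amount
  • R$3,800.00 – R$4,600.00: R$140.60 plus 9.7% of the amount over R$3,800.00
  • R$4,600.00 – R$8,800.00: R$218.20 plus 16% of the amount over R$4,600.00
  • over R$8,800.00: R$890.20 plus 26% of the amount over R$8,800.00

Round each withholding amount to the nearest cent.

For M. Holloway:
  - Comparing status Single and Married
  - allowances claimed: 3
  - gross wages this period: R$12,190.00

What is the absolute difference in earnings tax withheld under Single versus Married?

Earnings Tax (Single): taxable = R$12,190.00 − 3×R$360.00 = R$11,110.00
  R$1,769.20 + 34.8% × (R$11,110.00 − R$10,800.00) = R$1,769.20 + 34.8% × R$310.00 = R$1,877.08
Earnings Tax (Married): taxable = R$12,190.00 − 3×R$360.00 = R$11,110.00
  R$890.20 + 26% × (R$11,110.00 − R$8,800.00) = R$890.20 + 26% × R$2,310.00 = R$1,490.80
Difference: |R$1,877.08 − R$1,490.80| = R$386.28 (higher under Single)

R$386.28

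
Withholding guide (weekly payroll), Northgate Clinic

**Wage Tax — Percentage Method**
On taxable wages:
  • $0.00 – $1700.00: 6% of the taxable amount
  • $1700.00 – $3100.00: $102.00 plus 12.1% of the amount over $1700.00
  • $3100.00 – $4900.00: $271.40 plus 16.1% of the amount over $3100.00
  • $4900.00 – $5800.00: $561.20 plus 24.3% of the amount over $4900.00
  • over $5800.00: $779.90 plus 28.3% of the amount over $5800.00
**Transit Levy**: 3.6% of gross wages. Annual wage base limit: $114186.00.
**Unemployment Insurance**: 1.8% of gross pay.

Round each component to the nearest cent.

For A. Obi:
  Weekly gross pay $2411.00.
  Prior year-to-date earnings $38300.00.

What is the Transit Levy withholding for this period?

Transit Levy: 3.6% × $2411.00 = $86.80

$86.80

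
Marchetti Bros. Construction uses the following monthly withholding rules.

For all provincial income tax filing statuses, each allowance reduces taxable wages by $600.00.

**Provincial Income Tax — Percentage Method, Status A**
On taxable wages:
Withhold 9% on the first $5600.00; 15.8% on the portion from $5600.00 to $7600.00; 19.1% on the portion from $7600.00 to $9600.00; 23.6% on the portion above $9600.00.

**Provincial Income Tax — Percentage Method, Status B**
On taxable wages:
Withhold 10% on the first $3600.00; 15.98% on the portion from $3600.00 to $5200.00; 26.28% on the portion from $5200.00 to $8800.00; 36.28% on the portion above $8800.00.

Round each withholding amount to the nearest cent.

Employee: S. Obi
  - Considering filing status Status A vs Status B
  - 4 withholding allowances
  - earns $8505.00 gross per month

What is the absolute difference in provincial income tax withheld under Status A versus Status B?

Provincial Income Tax (Status A): taxable = $8505.00 − 4×$600.00 = $6105.00
  $504.00 + 15.8% × ($6105.00 − $5600.00) = $504.00 + 15.8% × $505.00 = $583.79
Provincial Income Tax (Status B): taxable = $8505.00 − 4×$600.00 = $6105.00
  $615.68 + 26.28% × ($6105.00 − $5200.00) = $615.68 + 26.28% × $905.00 = $853.51
Difference: |$583.79 − $853.51| = $269.72 (higher under Status B)

$269.72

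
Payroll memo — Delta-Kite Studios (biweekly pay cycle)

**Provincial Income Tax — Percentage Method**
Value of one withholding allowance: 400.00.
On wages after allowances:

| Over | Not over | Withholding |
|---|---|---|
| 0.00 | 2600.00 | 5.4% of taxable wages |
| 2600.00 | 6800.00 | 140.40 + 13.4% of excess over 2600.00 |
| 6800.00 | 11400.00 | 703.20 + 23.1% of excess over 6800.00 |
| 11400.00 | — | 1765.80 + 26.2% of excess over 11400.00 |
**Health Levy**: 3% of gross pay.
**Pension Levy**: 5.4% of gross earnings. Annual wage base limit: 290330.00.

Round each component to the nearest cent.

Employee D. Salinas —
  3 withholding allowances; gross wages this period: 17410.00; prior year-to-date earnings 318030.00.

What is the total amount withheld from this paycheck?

Provincial Income Tax: taxable = 17410.00 − 3×400.00 = 16210.00
  1765.80 + 26.2% × (16210.00 − 11400.00) = 1765.80 + 26.2% × 4810.00 = 3026.02
Health Levy: 3% × 17410.00 = 522.30
Pension Levy: YTD 318030.00 ≥ cap 290330.00 → 0.00
Total: 3026.02 + 522.30 + 0.00 = 3548.32

3548.32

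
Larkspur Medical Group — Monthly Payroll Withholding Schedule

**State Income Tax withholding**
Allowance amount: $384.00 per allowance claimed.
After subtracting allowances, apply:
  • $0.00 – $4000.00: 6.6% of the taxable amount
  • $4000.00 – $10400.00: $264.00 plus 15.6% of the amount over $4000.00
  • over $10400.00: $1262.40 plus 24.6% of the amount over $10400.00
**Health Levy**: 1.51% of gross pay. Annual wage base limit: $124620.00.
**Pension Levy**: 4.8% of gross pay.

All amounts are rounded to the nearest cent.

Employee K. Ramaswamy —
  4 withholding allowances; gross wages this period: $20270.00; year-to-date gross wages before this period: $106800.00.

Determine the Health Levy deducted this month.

Health Levy: cap $124620.00 − YTD $106800.00 = $17820.00 subject; 1.51% × $17820.00 = $269.08

$269.08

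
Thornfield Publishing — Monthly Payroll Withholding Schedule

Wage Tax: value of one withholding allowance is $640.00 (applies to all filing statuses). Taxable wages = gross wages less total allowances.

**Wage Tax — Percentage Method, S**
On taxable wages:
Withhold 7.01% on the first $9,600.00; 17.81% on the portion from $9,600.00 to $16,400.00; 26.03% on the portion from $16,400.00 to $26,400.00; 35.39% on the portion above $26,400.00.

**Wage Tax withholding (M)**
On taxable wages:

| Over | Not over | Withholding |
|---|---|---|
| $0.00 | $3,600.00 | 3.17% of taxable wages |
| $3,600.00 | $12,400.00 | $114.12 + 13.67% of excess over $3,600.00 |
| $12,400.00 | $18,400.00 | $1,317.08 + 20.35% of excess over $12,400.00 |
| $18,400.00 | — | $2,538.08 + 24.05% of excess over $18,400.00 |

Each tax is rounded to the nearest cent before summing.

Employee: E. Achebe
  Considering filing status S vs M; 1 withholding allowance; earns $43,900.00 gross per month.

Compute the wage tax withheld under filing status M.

$8,516.91

Wage Tax (M): taxable = $43,900.00 − 1×$640.00 = $43,260.00
  $2,538.08 + 24.05% × ($43,260.00 − $18,400.00) = $2,538.08 + 24.05% × $24,860.00 = $8,516.91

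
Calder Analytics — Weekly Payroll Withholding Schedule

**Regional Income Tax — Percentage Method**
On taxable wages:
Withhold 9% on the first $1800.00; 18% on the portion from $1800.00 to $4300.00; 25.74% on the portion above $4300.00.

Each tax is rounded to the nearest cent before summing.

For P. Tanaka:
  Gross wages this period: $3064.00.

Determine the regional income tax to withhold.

Regional Income Tax: taxable = $3064.00
  $162.00 + 18% × ($3064.00 − $1800.00) = $162.00 + 18% × $1264.00 = $389.52

$389.52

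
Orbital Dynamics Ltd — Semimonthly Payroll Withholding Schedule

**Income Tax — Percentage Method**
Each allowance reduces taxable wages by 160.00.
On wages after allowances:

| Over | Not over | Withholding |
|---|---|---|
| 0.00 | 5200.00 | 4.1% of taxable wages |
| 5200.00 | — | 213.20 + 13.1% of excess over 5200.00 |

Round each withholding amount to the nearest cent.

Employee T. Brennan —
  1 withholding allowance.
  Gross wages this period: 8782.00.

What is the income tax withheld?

Income Tax: taxable = 8782.00 − 1×160.00 = 8622.00
  213.20 + 13.1% × (8622.00 − 5200.00) = 213.20 + 13.1% × 3422.00 = 661.48

661.48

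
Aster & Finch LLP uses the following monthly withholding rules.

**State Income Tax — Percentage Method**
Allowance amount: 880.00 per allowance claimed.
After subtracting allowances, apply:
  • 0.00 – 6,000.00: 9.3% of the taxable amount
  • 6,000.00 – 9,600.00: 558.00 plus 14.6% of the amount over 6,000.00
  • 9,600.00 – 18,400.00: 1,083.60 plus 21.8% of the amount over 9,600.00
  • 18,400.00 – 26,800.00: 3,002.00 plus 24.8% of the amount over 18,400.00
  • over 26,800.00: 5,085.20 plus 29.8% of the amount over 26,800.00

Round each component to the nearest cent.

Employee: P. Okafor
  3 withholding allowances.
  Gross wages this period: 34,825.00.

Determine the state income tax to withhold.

6,689.93

State Income Tax: taxable = 34,825.00 − 3×880.00 = 32,185.00
  5,085.20 + 29.8% × (32,185.00 − 26,800.00) = 5,085.20 + 29.8% × 5,385.00 = 6,689.93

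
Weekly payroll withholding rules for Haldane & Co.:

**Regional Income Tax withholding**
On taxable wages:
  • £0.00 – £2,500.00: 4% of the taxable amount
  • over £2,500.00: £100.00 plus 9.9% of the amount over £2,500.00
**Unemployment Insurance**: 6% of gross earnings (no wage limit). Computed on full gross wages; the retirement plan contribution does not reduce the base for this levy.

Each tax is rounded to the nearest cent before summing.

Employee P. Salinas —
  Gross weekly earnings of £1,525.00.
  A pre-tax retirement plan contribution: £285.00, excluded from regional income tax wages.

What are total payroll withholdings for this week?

£141.10

Regional Income Tax: taxable = £1,525.00 − £285.00 = £1,240.00
  4% × £1,240.00 = £49.60
Unemployment Insurance: 6% × £1,525.00 = £91.50
Total: £49.60 + £91.50 = £141.10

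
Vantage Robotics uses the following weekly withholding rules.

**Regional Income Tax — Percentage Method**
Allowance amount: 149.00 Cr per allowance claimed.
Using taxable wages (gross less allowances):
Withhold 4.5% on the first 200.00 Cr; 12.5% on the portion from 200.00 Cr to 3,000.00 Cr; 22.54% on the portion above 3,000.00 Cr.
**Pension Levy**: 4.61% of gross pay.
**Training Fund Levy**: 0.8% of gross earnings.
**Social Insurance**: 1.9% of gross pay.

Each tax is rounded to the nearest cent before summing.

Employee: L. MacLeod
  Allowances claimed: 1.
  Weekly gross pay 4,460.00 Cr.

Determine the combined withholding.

980.53 Cr

Regional Income Tax: taxable = 4,460.00 Cr − 1×149.00 Cr = 4,311.00 Cr
  359.00 Cr + 22.54% × (4,311.00 Cr − 3,000.00 Cr) = 359.00 Cr + 22.54% × 1,311.00 Cr = 654.50 Cr
Pension Levy: 4.61% × 4,460.00 Cr = 205.61 Cr
Training Fund Levy: 0.8% × 4,460.00 Cr = 35.68 Cr
Social Insurance: 1.9% × 4,460.00 Cr = 84.74 Cr
Total: 654.50 Cr + 205.61 Cr + 35.68 Cr + 84.74 Cr = 980.53 Cr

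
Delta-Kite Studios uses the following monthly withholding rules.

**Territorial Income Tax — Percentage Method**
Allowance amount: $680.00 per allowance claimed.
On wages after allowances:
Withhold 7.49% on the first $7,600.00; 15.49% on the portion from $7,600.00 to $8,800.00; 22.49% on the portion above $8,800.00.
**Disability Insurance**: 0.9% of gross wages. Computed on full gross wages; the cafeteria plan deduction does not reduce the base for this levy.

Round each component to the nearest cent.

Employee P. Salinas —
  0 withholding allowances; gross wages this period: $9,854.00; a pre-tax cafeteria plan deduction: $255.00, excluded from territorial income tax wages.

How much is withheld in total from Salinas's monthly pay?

$1,023.51

Territorial Income Tax: taxable = $9,854.00 − $255.00 = $9,599.00
  $755.12 + 22.49% × ($9,599.00 − $8,800.00) = $755.12 + 22.49% × $799.00 = $934.82
Disability Insurance: 0.9% × $9,854.00 = $88.69
Total: $934.82 + $88.69 = $1,023.51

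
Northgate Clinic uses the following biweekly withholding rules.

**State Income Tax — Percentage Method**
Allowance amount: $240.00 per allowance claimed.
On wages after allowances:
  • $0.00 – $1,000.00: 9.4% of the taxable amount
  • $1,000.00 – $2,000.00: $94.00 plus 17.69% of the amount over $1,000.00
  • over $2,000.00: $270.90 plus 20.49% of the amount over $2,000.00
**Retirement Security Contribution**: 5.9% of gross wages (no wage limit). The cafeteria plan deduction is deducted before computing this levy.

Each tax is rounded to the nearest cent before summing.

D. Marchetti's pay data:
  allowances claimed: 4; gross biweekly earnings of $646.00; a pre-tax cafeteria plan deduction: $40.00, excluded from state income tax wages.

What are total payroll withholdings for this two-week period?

State Income Tax: taxable = $646.00 − $40.00 − 4×$240.00 = $-354.00
  Taxable ≤ 0 → $0.00
Retirement Security Contribution: 5.9% × $606.00 = $35.75
Total: $0.00 + $35.75 = $35.75

$35.75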